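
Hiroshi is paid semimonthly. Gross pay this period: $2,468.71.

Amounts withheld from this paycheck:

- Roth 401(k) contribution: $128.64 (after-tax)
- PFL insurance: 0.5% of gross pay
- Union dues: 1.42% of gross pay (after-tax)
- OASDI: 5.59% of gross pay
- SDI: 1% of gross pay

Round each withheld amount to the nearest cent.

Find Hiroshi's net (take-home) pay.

$2,129.98

OASDI: $2,468.71 × 0.0559 = $138.00
SDI: $2,468.71 × 0.01 = $24.69
PFL insurance: $2,468.71 × 0.005 = $12.34
Union dues: $2,468.71 × 0.0142 = $35.06
Roth 401(k) contribution: $128.64
Total deductions = $138.00 + $24.69 + $12.34 + $35.06 + $128.64 = $338.73
Net pay = $2,468.71 − $338.73 = $2,129.98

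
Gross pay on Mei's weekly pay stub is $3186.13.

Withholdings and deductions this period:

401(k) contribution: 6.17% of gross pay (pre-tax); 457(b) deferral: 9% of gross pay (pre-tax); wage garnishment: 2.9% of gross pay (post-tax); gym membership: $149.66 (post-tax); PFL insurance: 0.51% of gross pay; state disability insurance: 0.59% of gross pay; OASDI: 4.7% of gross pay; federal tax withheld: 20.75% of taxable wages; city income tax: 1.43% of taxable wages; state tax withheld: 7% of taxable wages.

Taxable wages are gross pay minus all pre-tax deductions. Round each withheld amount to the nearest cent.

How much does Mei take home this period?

457(b) deferral: $3186.13 × 0.09 = $286.75
401(k) contribution: $3186.13 × 0.0617 = $196.58
Pre-tax total = $286.75 + $196.58 = $483.33
Taxable wages = $3186.13 − $483.33 = $2702.80
Federal tax withheld: $2702.80 × 0.2075 = $560.83
City income tax: $2702.80 × 0.0143 = $38.65
State tax withheld: $2702.80 × 0.07 = $189.20
OASDI: $3186.13 × 0.047 = $149.75
State disability insurance: $3186.13 × 0.0059 = $18.80
PFL insurance: $3186.13 × 0.0051 = $16.25
Gym membership: $149.66
Wage garnishment: $3186.13 × 0.029 = $92.40
Total deductions = $286.75 + $196.58 + $560.83 + $38.65 + $189.20 + $149.75 + $18.80 + $16.25 + $149.66 + $92.40 = $1698.87
Net pay = $3186.13 − $1698.87 = $1487.26

$1487.26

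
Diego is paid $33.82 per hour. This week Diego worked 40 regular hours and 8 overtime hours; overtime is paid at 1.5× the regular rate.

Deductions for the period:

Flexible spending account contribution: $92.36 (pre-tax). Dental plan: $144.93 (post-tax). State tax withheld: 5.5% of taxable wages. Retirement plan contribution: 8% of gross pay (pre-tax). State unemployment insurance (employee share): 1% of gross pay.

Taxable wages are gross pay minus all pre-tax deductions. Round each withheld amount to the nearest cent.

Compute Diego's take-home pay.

Regular pay: 40 × $33.82 = $1352.80
Overtime pay: 8 × $33.82 × 1.5 = $405.84
Gross pay = $1352.80 + $405.84 = $1758.64
Flexible spending account contribution: $92.36
Retirement plan contribution: $1758.64 × 0.08 = $140.69
Pre-tax total = $92.36 + $140.69 = $233.05
Taxable wages = $1758.64 − $233.05 = $1525.59
State tax withheld: $1525.59 × 0.055 = $83.91
State unemployment insurance (employee share): $1758.64 × 0.01 = $17.59
Dental plan: $144.93
Total deductions = $92.36 + $140.69 + $83.91 + $17.59 + $144.93 = $479.48
Net pay = $1758.64 − $479.48 = $1279.16

$1279.16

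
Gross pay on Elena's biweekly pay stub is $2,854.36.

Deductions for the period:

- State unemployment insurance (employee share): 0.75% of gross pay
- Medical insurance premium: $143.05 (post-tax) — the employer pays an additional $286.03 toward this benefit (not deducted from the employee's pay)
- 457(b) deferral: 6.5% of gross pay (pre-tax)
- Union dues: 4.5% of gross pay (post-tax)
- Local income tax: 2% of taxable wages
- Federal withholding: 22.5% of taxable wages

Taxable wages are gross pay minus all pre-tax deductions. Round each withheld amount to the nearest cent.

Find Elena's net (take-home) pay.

$1,722.05

457(b) deferral: $2,854.36 × 0.065 = $185.53
Taxable wages = $2,854.36 − $185.53 = $2,668.83
Local income tax: $2,668.83 × 0.02 = $53.38
Federal withholding: $2,668.83 × 0.225 = $600.49
State unemployment insurance (employee share): $2,854.36 × 0.0075 = $21.41
Union dues: $2,854.36 × 0.045 = $128.45
Medical insurance premium: $143.05
(Employer's $286.03 toward medical insurance premium is not withheld from the employee.)
Total deductions = $185.53 + $53.38 + $600.49 + $21.41 + $128.45 + $143.05 = $1,132.31
Net pay = $2,854.36 − $1,132.31 = $1,722.05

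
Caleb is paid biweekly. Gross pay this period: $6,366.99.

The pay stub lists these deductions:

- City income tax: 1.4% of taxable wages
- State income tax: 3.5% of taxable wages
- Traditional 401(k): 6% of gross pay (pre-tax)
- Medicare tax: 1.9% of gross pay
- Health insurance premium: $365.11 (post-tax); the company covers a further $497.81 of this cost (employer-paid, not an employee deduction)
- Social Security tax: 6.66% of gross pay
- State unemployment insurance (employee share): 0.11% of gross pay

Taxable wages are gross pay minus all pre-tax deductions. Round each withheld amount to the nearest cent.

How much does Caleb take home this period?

Traditional 401(k): $6,366.99 × 0.06 = $382.02
Taxable wages = $6,366.99 − $382.02 = $5,984.97
State income tax: $5,984.97 × 0.035 = $209.47
City income tax: $5,984.97 × 0.014 = $83.79
Social Security tax: $6,366.99 × 0.0666 = $424.04
Medicare tax: $6,366.99 × 0.019 = $120.97
State unemployment insurance (employee share): $6,366.99 × 0.0011 = $7.00
Health insurance premium: $365.11
(Employer's $497.81 toward health insurance premium is not withheld from the employee.)
Total deductions = $382.02 + $209.47 + $83.79 + $424.04 + $120.97 + $7.00 + $365.11 = $1,592.40
Net pay = $6,366.99 − $1,592.40 = $4,774.59

$4,774.59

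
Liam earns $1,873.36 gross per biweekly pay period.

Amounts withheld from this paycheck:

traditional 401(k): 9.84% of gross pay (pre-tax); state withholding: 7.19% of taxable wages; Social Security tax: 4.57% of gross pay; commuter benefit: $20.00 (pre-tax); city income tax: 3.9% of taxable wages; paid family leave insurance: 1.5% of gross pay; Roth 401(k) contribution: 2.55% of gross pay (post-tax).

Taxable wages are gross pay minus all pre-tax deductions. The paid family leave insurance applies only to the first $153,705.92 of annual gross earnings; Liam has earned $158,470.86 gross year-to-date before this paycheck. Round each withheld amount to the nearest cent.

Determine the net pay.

$1,350.55

Traditional 401(k): $1,873.36 × 0.0984 = $184.34
Commuter benefit: $20.00
Pre-tax total = $184.34 + $20.00 = $204.34
Taxable wages = $1,873.36 − $204.34 = $1,669.02
City income tax: $1,669.02 × 0.039 = $65.09
State withholding: $1,669.02 × 0.0719 = $120.00
Social Security tax: $1,873.36 × 0.0457 = $85.61
Paid family leave insurance: annual cap $153,705.92 already reached (YTD $158,470.86), so $0.00
Roth 401(k) contribution: $1,873.36 × 0.0255 = $47.77
Total deductions = $184.34 + $20.00 + $65.09 + $120.00 + $85.61 + $0.00 + $47.77 = $522.81
Net pay = $1,873.36 − $522.81 = $1,350.55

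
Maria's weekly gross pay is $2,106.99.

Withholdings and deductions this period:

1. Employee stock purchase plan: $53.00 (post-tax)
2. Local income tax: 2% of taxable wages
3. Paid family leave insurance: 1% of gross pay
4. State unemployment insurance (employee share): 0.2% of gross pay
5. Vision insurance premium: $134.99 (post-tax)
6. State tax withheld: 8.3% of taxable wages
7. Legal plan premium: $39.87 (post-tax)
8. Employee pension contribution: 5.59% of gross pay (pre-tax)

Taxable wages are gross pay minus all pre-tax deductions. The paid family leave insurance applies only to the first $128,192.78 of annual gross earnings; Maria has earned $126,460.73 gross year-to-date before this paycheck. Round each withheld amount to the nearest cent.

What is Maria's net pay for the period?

$1,534.94

Employee pension contribution: $2,106.99 × 0.0559 = $117.78
Taxable wages = $2,106.99 − $117.78 = $1,989.21
Local income tax: $1,989.21 × 0.02 = $39.78
State tax withheld: $1,989.21 × 0.083 = $165.10
State unemployment insurance (employee share): $2,106.99 × 0.002 = $4.21
Paid family leave insurance: only $128,192.78 − $126,460.73 = $1,732.05 of this check is subject → $1,732.05 × 0.01 = $17.32
Employee stock purchase plan: $53.00
Vision insurance premium: $134.99
Legal plan premium: $39.87
Total deductions = $117.78 + $39.78 + $165.10 + $4.21 + $17.32 + $53.00 + $134.99 + $39.87 = $572.05
Net pay = $2,106.99 − $572.05 = $1,534.94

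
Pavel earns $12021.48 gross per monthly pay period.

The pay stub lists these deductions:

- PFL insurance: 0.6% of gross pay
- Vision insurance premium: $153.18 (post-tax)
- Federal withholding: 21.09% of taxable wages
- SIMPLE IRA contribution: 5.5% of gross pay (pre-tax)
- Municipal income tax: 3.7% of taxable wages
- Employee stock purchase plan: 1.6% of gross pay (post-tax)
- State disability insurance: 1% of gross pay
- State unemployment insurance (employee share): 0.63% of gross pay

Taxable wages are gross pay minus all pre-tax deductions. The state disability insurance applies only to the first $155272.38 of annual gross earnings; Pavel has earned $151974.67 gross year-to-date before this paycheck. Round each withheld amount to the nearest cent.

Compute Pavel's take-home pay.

$8017.71

SIMPLE IRA contribution: $12021.48 × 0.055 = $661.18
Taxable wages = $12021.48 − $661.18 = $11360.30
Municipal income tax: $11360.30 × 0.037 = $420.33
Federal withholding: $11360.30 × 0.2109 = $2395.89
State disability insurance: only $155272.38 − $151974.67 = $3297.71 of this check is subject → $3297.71 × 0.01 = $32.98
PFL insurance: $12021.48 × 0.006 = $72.13
State unemployment insurance (employee share): $12021.48 × 0.0063 = $75.74
Employee stock purchase plan: $12021.48 × 0.016 = $192.34
Vision insurance premium: $153.18
Total deductions = $661.18 + $420.33 + $2395.89 + $32.98 + $72.13 + $75.74 + $192.34 + $153.18 = $4003.77
Net pay = $12021.48 − $4003.77 = $8017.71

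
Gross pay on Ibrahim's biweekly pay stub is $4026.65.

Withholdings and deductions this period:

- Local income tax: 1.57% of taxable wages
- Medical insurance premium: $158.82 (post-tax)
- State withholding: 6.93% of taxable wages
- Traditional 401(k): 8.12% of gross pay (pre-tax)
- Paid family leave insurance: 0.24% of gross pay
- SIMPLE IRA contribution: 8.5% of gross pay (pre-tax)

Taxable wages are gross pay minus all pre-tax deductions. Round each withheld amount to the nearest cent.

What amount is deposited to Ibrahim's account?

$2903.56

Traditional 401(k): $4026.65 × 0.0812 = $326.96
SIMPLE IRA contribution: $4026.65 × 0.085 = $342.27
Pre-tax total = $326.96 + $342.27 = $669.23
Taxable wages = $4026.65 − $669.23 = $3357.42
Local income tax: $3357.42 × 0.0157 = $52.71
State withholding: $3357.42 × 0.0693 = $232.67
Paid family leave insurance: $4026.65 × 0.0024 = $9.66
Medical insurance premium: $158.82
Total deductions = $326.96 + $342.27 + $52.71 + $232.67 + $9.66 + $158.82 = $1123.09
Net pay = $4026.65 − $1123.09 = $2903.56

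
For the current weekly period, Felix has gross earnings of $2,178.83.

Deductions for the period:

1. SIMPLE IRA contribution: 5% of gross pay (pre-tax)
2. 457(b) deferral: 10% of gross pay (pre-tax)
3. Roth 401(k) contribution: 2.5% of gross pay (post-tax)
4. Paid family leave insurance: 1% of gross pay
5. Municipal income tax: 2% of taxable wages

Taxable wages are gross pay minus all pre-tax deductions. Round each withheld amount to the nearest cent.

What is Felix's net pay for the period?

457(b) deferral: $2,178.83 × 0.1 = $217.88
SIMPLE IRA contribution: $2,178.83 × 0.05 = $108.94
Pre-tax total = $217.88 + $108.94 = $326.82
Taxable wages = $2,178.83 − $326.82 = $1,852.01
Municipal income tax: $1,852.01 × 0.02 = $37.04
Paid family leave insurance: $2,178.83 × 0.01 = $21.79
Roth 401(k) contribution: $2,178.83 × 0.025 = $54.47
Total deductions = $217.88 + $108.94 + $37.04 + $21.79 + $54.47 = $440.12
Net pay = $2,178.83 − $440.12 = $1,738.71

$1,738.71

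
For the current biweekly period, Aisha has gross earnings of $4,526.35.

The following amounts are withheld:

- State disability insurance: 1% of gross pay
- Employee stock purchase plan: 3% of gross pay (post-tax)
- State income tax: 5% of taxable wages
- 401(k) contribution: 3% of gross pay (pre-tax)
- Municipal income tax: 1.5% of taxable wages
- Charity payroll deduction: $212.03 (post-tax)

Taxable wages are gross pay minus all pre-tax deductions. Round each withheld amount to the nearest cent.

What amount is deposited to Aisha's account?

401(k) contribution: $4,526.35 × 0.03 = $135.79
Taxable wages = $4,526.35 − $135.79 = $4,390.56
Municipal income tax: $4,390.56 × 0.015 = $65.86
State income tax: $4,390.56 × 0.05 = $219.53
State disability insurance: $4,526.35 × 0.01 = $45.26
Charity payroll deduction: $212.03
Employee stock purchase plan: $4,526.35 × 0.03 = $135.79
Total deductions = $135.79 + $65.86 + $219.53 + $45.26 + $212.03 + $135.79 = $814.26
Net pay = $4,526.35 − $814.26 = $3,712.09

$3,712.09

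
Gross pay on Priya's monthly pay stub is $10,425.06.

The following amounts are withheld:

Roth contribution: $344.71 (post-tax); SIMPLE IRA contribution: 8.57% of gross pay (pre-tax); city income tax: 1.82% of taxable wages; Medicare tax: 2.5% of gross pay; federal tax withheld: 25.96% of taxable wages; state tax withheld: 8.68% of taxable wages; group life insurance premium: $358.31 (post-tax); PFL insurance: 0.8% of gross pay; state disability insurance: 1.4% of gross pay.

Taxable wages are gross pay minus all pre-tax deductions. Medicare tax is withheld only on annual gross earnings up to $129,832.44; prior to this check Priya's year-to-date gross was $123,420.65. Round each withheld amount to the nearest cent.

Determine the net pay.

$4,963.73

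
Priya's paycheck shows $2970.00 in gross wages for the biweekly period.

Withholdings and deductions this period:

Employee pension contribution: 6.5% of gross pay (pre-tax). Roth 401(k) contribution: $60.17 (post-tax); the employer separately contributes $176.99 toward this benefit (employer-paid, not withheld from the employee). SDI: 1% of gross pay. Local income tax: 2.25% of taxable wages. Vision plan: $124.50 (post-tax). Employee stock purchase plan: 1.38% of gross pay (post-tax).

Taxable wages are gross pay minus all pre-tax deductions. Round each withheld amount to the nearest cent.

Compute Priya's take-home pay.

$2459.11

Employee pension contribution: $2970.00 × 0.065 = $193.05
Taxable wages = $2970.00 − $193.05 = $2776.95
Local income tax: $2776.95 × 0.0225 = $62.48
SDI: $2970.00 × 0.01 = $29.70
Employee stock purchase plan: $2970.00 × 0.0138 = $40.99
Roth 401(k) contribution: $60.17
Vision plan: $124.50
(Employer's $176.99 toward Roth 401(k) contribution is not withheld from the employee.)
Total deductions = $193.05 + $62.48 + $29.70 + $40.99 + $60.17 + $124.50 = $510.89
Net pay = $2970.00 − $510.89 = $2459.11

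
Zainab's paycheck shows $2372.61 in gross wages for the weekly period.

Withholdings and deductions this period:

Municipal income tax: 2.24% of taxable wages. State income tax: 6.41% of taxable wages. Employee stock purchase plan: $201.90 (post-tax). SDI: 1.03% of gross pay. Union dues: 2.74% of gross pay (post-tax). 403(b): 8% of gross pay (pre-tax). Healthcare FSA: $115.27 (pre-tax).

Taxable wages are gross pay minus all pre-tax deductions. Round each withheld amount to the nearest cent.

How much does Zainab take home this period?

403(b): $2372.61 × 0.08 = $189.81
Healthcare FSA: $115.27
Pre-tax total = $189.81 + $115.27 = $305.08
Taxable wages = $2372.61 − $305.08 = $2067.53
Municipal income tax: $2067.53 × 0.0224 = $46.31
State income tax: $2067.53 × 0.0641 = $132.53
SDI: $2372.61 × 0.0103 = $24.44
Union dues: $2372.61 × 0.0274 = $65.01
Employee stock purchase plan: $201.90
Total deductions = $189.81 + $115.27 + $46.31 + $132.53 + $24.44 + $65.01 + $201.90 = $775.27
Net pay = $2372.61 − $775.27 = $1597.34

$1597.34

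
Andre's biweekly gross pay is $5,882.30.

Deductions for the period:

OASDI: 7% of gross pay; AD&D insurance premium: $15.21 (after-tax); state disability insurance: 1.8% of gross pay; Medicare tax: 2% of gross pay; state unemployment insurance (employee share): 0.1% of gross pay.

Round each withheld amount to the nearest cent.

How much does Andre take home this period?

State unemployment insurance (employee share): $5,882.30 × 0.001 = $5.88
OASDI: $5,882.30 × 0.07 = $411.76
State disability insurance: $5,882.30 × 0.018 = $105.88
Medicare tax: $5,882.30 × 0.02 = $117.65
AD&D insurance premium: $15.21
Total deductions = $5.88 + $411.76 + $105.88 + $117.65 + $15.21 = $656.38
Net pay = $5,882.30 − $656.38 = $5,225.92

$5,225.92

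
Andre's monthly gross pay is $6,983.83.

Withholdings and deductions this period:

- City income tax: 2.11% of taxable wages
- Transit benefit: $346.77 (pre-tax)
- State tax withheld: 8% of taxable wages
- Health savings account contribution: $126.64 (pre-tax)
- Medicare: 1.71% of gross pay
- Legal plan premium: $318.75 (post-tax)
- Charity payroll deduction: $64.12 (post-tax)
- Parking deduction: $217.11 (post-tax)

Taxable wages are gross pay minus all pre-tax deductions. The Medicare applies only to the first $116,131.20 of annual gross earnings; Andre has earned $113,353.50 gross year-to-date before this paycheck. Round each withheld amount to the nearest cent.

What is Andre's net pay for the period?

$5,204.74

Transit benefit: $346.77
Health savings account contribution: $126.64
Pre-tax total = $346.77 + $126.64 = $473.41
Taxable wages = $6,983.83 − $473.41 = $6,510.42
City income tax: $6,510.42 × 0.0211 = $137.37
State tax withheld: $6,510.42 × 0.08 = $520.83
Medicare: only $116,131.20 − $113,353.50 = $2,777.70 of this check is subject → $2,777.70 × 0.0171 = $47.50
Parking deduction: $217.11
Legal plan premium: $318.75
Charity payroll deduction: $64.12
Total deductions = $346.77 + $126.64 + $137.37 + $520.83 + $47.50 + $217.11 + $318.75 + $64.12 = $1,779.09
Net pay = $6,983.83 − $1,779.09 = $5,204.74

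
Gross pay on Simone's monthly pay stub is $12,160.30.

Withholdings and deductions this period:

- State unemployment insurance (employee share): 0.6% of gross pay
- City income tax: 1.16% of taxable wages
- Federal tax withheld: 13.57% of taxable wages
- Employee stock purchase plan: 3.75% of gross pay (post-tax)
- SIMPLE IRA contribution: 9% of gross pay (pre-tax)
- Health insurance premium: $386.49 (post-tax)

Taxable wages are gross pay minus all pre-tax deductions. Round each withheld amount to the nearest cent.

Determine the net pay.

$8,520.41

SIMPLE IRA contribution: $12,160.30 × 0.09 = $1,094.43
Taxable wages = $12,160.30 − $1,094.43 = $11,065.87
Federal tax withheld: $11,065.87 × 0.1357 = $1,501.64
City income tax: $11,065.87 × 0.0116 = $128.36
State unemployment insurance (employee share): $12,160.30 × 0.006 = $72.96
Health insurance premium: $386.49
Employee stock purchase plan: $12,160.30 × 0.0375 = $456.01
Total deductions = $1,094.43 + $1,501.64 + $128.36 + $72.96 + $386.49 + $456.01 = $3,639.89
Net pay = $12,160.30 − $3,639.89 = $8,520.41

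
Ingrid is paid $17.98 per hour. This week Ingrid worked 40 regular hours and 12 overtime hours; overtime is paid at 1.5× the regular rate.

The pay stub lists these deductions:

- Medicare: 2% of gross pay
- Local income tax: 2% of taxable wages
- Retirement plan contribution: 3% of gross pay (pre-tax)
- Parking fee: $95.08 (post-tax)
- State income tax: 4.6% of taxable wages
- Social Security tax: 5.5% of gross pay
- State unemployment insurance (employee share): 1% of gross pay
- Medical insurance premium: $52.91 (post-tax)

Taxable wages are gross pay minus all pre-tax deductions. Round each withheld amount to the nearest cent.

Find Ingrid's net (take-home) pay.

$708.15

Regular pay: 40 × $17.98 = $719.20
Overtime pay: 12 × $17.98 × 1.5 = $323.64
Gross pay = $719.20 + $323.64 = $1,042.84
Retirement plan contribution: $1,042.84 × 0.03 = $31.29
Taxable wages = $1,042.84 − $31.29 = $1,011.55
State income tax: $1,011.55 × 0.046 = $46.53
Local income tax: $1,011.55 × 0.02 = $20.23
Social Security tax: $1,042.84 × 0.055 = $57.36
State unemployment insurance (employee share): $1,042.84 × 0.01 = $10.43
Medicare: $1,042.84 × 0.02 = $20.86
Medical insurance premium: $52.91
Parking fee: $95.08
Total deductions = $31.29 + $46.53 + $20.23 + $57.36 + $10.43 + $20.86 + $52.91 + $95.08 = $334.69
Net pay = $1,042.84 − $334.69 = $708.15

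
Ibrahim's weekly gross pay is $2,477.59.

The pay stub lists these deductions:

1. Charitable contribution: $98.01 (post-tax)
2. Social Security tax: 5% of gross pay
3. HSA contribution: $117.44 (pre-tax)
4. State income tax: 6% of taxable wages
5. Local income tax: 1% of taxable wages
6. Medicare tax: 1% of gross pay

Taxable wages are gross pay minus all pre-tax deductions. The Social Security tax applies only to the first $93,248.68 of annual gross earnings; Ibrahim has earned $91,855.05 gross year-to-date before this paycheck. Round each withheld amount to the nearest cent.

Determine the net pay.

HSA contribution: $117.44
Taxable wages = $2,477.59 − $117.44 = $2,360.15
State income tax: $2,360.15 × 0.06 = $141.61
Local income tax: $2,360.15 × 0.01 = $23.60
Social Security tax: only $93,248.68 − $91,855.05 = $1,393.63 of this check is subject → $1,393.63 × 0.05 = $69.68
Medicare tax: $2,477.59 × 0.01 = $24.78
Charitable contribution: $98.01
Total deductions = $117.44 + $141.61 + $23.60 + $69.68 + $24.78 + $98.01 = $475.12
Net pay = $2,477.59 − $475.12 = $2,002.47

$2,002.47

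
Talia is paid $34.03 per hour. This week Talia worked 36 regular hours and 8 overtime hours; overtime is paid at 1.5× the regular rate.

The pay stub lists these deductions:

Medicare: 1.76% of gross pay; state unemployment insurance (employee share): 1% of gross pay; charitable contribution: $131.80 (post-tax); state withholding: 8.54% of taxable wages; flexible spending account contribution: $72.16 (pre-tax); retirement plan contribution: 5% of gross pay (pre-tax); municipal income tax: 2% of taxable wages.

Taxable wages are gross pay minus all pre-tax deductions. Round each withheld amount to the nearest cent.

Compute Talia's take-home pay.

Regular pay: 36 × $34.03 = $1225.08
Overtime pay: 8 × $34.03 × 1.5 = $408.36
Gross pay = $1225.08 + $408.36 = $1633.44
Retirement plan contribution: $1633.44 × 0.05 = $81.67
Flexible spending account contribution: $72.16
Pre-tax total = $81.67 + $72.16 = $153.83
Taxable wages = $1633.44 − $153.83 = $1479.61
State withholding: $1479.61 × 0.0854 = $126.36
Municipal income tax: $1479.61 × 0.02 = $29.59
Medicare: $1633.44 × 0.0176 = $28.75
State unemployment insurance (employee share): $1633.44 × 0.01 = $16.33
Charitable contribution: $131.80
Total deductions = $81.67 + $72.16 + $126.36 + $29.59 + $28.75 + $16.33 + $131.80 = $486.66
Net pay = $1633.44 − $486.66 = $1146.78

$1146.78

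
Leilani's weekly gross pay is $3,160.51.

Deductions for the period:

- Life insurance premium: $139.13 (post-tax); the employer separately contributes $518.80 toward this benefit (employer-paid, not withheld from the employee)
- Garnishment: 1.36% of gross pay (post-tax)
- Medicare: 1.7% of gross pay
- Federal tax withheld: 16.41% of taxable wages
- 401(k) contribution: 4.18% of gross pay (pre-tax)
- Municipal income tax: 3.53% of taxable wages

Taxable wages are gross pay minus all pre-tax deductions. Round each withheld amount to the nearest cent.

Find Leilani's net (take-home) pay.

401(k) contribution: $3,160.51 × 0.0418 = $132.11
Taxable wages = $3,160.51 − $132.11 = $3,028.40
Municipal income tax: $3,028.40 × 0.0353 = $106.90
Federal tax withheld: $3,028.40 × 0.1641 = $496.96
Medicare: $3,160.51 × 0.017 = $53.73
Garnishment: $3,160.51 × 0.0136 = $42.98
Life insurance premium: $139.13
(Employer's $518.80 toward life insurance premium is not withheld from the employee.)
Total deductions = $132.11 + $106.90 + $496.96 + $53.73 + $42.98 + $139.13 = $971.81
Net pay = $3,160.51 − $971.81 = $2,188.70

$2,188.70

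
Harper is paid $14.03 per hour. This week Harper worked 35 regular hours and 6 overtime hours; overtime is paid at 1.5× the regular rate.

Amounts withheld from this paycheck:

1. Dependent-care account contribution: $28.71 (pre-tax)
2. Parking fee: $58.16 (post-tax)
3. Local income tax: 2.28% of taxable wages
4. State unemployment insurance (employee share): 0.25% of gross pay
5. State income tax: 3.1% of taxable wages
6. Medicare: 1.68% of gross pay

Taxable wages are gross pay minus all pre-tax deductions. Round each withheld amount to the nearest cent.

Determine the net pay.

Regular pay: 35 × $14.03 = $491.05
Overtime pay: 6 × $14.03 × 1.5 = $126.27
Gross pay = $491.05 + $126.27 = $617.32
Dependent-care account contribution: $28.71
Taxable wages = $617.32 − $28.71 = $588.61
State income tax: $588.61 × 0.031 = $18.25
Local income tax: $588.61 × 0.0228 = $13.42
Medicare: $617.32 × 0.0168 = $10.37
State unemployment insurance (employee share): $617.32 × 0.0025 = $1.54
Parking fee: $58.16
Total deductions = $28.71 + $18.25 + $13.42 + $10.37 + $1.54 + $58.16 = $130.45
Net pay = $617.32 − $130.45 = $486.87

$486.87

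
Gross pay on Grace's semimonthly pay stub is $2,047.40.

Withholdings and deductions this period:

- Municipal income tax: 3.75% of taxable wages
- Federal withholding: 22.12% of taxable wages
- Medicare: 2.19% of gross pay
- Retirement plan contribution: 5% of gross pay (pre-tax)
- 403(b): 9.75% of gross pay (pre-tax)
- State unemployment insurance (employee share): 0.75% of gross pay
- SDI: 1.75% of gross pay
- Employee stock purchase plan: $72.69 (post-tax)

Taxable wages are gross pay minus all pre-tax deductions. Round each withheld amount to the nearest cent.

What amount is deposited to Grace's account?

$1,125.16

403(b): $2,047.40 × 0.0975 = $199.62
Retirement plan contribution: $2,047.40 × 0.05 = $102.37
Pre-tax total = $199.62 + $102.37 = $301.99
Taxable wages = $2,047.40 − $301.99 = $1,745.41
Federal withholding: $1,745.41 × 0.2212 = $386.08
Municipal income tax: $1,745.41 × 0.0375 = $65.45
Medicare: $2,047.40 × 0.0219 = $44.84
State unemployment insurance (employee share): $2,047.40 × 0.0075 = $15.36
SDI: $2,047.40 × 0.0175 = $35.83
Employee stock purchase plan: $72.69
Total deductions = $199.62 + $102.37 + $386.08 + $65.45 + $44.84 + $15.36 + $35.83 + $72.69 = $922.24
Net pay = $2,047.40 − $922.24 = $1,125.16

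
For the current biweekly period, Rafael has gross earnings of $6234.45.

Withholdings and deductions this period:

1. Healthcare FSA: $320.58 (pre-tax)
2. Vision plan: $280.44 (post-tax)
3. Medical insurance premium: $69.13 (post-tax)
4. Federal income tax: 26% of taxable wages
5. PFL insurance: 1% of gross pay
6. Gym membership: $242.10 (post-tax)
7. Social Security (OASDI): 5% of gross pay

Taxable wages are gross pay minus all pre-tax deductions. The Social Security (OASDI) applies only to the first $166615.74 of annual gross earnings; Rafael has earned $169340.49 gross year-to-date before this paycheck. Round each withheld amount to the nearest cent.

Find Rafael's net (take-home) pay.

Healthcare FSA: $320.58
Taxable wages = $6234.45 − $320.58 = $5913.87
Federal income tax: $5913.87 × 0.26 = $1537.61
Social Security (OASDI): annual cap $166615.74 already reached (YTD $169340.49), so $0.00
PFL insurance: $6234.45 × 0.01 = $62.34
Vision plan: $280.44
Medical insurance premium: $69.13
Gym membership: $242.10
Total deductions = $320.58 + $1537.61 + $0.00 + $62.34 + $280.44 + $69.13 + $242.10 = $2512.20
Net pay = $6234.45 − $2512.20 = $3722.25

$3722.25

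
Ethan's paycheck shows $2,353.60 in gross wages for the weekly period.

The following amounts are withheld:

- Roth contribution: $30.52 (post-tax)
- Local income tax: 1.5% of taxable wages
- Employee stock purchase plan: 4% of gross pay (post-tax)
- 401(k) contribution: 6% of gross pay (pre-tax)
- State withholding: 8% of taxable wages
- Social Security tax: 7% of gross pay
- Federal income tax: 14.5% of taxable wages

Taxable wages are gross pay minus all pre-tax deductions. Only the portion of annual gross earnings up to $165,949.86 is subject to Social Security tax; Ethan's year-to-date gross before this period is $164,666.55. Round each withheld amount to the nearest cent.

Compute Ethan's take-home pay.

401(k) contribution: $2,353.60 × 0.06 = $141.22
Taxable wages = $2,353.60 − $141.22 = $2,212.38
Federal income tax: $2,212.38 × 0.145 = $320.80
Local income tax: $2,212.38 × 0.015 = $33.19
State withholding: $2,212.38 × 0.08 = $176.99
Social Security tax: only $165,949.86 − $164,666.55 = $1,283.31 of this check is subject → $1,283.31 × 0.07 = $89.83
Roth contribution: $30.52
Employee stock purchase plan: $2,353.60 × 0.04 = $94.14
Total deductions = $141.22 + $320.80 + $33.19 + $176.99 + $89.83 + $30.52 + $94.14 = $886.69
Net pay = $2,353.60 − $886.69 = $1,466.91

$1,466.91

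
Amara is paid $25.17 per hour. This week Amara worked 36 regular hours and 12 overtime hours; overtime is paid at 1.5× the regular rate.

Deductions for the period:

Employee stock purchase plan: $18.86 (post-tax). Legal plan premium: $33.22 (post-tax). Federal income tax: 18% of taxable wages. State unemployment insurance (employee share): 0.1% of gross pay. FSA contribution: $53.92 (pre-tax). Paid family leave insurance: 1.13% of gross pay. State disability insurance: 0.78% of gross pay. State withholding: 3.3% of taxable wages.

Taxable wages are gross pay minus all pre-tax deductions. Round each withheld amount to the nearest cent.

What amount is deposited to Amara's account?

Regular pay: 36 × $25.17 = $906.12
Overtime pay: 12 × $25.17 × 1.5 = $453.06
Gross pay = $906.12 + $453.06 = $1,359.18
FSA contribution: $53.92
Taxable wages = $1,359.18 − $53.92 = $1,305.26
State withholding: $1,305.26 × 0.033 = $43.07
Federal income tax: $1,305.26 × 0.18 = $234.95
Paid family leave insurance: $1,359.18 × 0.0113 = $15.36
State unemployment insurance (employee share): $1,359.18 × 0.001 = $1.36
State disability insurance: $1,359.18 × 0.0078 = $10.60
Legal plan premium: $33.22
Employee stock purchase plan: $18.86
Total deductions = $53.92 + $43.07 + $234.95 + $15.36 + $1.36 + $10.60 + $33.22 + $18.86 = $411.34
Net pay = $1,359.18 − $411.34 = $947.84

$947.84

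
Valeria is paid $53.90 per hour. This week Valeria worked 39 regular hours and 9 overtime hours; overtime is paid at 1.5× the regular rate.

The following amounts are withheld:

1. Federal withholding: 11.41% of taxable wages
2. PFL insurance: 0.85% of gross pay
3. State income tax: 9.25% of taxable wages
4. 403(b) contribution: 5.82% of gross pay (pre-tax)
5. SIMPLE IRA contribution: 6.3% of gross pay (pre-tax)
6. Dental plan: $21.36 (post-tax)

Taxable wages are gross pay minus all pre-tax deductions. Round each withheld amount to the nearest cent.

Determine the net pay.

$1,927.61

Regular pay: 39 × $53.90 = $2,102.10
Overtime pay: 9 × $53.90 × 1.5 = $727.65
Gross pay = $2,102.10 + $727.65 = $2,829.75
403(b) contribution: $2,829.75 × 0.0582 = $164.69
SIMPLE IRA contribution: $2,829.75 × 0.063 = $178.27
Pre-tax total = $164.69 + $178.27 = $342.96
Taxable wages = $2,829.75 − $342.96 = $2,486.79
State income tax: $2,486.79 × 0.0925 = $230.03
Federal withholding: $2,486.79 × 0.1141 = $283.74
PFL insurance: $2,829.75 × 0.0085 = $24.05
Dental plan: $21.36
Total deductions = $164.69 + $178.27 + $230.03 + $283.74 + $24.05 + $21.36 = $902.14
Net pay = $2,829.75 − $902.14 = $1,927.61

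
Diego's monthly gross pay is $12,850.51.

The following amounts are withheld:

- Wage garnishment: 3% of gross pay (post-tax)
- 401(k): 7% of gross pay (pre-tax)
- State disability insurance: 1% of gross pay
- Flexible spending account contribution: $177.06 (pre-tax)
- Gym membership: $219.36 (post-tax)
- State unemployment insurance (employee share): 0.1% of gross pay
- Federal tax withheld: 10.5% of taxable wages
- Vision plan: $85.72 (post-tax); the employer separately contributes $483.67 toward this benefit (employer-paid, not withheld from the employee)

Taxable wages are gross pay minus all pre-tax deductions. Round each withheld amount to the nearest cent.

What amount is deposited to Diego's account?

$9,705.69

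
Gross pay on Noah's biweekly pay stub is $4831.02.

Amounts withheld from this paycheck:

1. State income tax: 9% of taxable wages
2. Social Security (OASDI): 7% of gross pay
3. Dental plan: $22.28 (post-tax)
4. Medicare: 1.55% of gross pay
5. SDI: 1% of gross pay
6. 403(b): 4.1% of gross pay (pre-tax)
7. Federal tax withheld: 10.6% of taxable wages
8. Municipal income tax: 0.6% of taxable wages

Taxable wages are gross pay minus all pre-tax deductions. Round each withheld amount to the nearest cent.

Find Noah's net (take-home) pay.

$3213.45

403(b): $4831.02 × 0.041 = $198.07
Taxable wages = $4831.02 − $198.07 = $4632.95
State income tax: $4632.95 × 0.09 = $416.97
Federal tax withheld: $4632.95 × 0.106 = $491.09
Municipal income tax: $4632.95 × 0.006 = $27.80
Medicare: $4831.02 × 0.0155 = $74.88
Social Security (OASDI): $4831.02 × 0.07 = $338.17
SDI: $4831.02 × 0.01 = $48.31
Dental plan: $22.28
Total deductions = $198.07 + $416.97 + $491.09 + $27.80 + $74.88 + $338.17 + $48.31 + $22.28 = $1617.57
Net pay = $4831.02 − $1617.57 = $3213.45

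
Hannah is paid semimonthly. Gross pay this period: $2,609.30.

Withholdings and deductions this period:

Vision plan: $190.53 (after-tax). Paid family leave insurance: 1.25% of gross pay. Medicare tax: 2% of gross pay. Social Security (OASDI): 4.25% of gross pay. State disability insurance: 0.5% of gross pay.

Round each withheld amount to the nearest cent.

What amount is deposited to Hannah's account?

$2,210.01

Paid family leave insurance: $2,609.30 × 0.0125 = $32.62
State disability insurance: $2,609.30 × 0.005 = $13.05
Social Security (OASDI): $2,609.30 × 0.0425 = $110.90
Medicare tax: $2,609.30 × 0.02 = $52.19
Vision plan: $190.53
Total deductions = $32.62 + $13.05 + $110.90 + $52.19 + $190.53 = $399.29
Net pay = $2,609.30 − $399.29 = $2,210.01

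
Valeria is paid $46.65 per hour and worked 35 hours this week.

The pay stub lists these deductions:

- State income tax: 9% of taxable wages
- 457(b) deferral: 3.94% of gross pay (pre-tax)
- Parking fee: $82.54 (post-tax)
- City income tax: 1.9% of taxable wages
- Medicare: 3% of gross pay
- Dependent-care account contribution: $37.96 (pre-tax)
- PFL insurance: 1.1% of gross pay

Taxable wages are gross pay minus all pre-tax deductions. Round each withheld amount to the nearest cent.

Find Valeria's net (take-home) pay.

$1214.16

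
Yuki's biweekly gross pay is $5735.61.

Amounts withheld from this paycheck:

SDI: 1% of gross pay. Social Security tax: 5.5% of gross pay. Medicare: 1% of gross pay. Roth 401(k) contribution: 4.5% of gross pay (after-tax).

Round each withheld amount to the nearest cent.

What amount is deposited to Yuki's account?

$5047.33

Medicare: $5735.61 × 0.01 = $57.36
Social Security tax: $5735.61 × 0.055 = $315.46
SDI: $5735.61 × 0.01 = $57.36
Roth 401(k) contribution: $5735.61 × 0.045 = $258.10
Total deductions = $57.36 + $315.46 + $57.36 + $258.10 = $688.28
Net pay = $5735.61 − $688.28 = $5047.33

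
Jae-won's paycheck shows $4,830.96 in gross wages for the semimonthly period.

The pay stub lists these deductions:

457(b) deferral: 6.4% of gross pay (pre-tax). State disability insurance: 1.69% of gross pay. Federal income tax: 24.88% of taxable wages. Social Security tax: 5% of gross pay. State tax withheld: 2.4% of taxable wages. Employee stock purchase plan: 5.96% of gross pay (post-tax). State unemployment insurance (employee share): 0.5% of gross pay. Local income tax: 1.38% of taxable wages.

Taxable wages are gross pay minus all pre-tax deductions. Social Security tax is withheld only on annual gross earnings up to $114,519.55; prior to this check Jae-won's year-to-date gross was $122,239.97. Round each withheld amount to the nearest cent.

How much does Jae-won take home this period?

$2,832.12

457(b) deferral: $4,830.96 × 0.064 = $309.18
Taxable wages = $4,830.96 − $309.18 = $4,521.78
Federal income tax: $4,521.78 × 0.2488 = $1,125.02
Local income tax: $4,521.78 × 0.0138 = $62.40
State tax withheld: $4,521.78 × 0.024 = $108.52
State unemployment insurance (employee share): $4,830.96 × 0.005 = $24.15
State disability insurance: $4,830.96 × 0.0169 = $81.64
Social Security tax: annual cap $114,519.55 already reached (YTD $122,239.97), so $0.00
Employee stock purchase plan: $4,830.96 × 0.0596 = $287.93
Total deductions = $309.18 + $1,125.02 + $62.40 + $108.52 + $24.15 + $81.64 + $0.00 + $287.93 = $1,998.84
Net pay = $4,830.96 − $1,998.84 = $2,832.12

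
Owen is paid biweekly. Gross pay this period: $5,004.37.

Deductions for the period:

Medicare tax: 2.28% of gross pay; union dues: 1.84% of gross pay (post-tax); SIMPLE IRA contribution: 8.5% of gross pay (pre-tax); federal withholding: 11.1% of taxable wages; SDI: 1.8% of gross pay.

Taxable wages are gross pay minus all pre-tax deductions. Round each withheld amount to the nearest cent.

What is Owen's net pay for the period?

$3,774.47

SIMPLE IRA contribution: $5,004.37 × 0.085 = $425.37
Taxable wages = $5,004.37 − $425.37 = $4,579.00
Federal withholding: $4,579.00 × 0.111 = $508.27
Medicare tax: $5,004.37 × 0.0228 = $114.10
SDI: $5,004.37 × 0.018 = $90.08
Union dues: $5,004.37 × 0.0184 = $92.08
Total deductions = $425.37 + $508.27 + $114.10 + $90.08 + $92.08 = $1,229.90
Net pay = $5,004.37 − $1,229.90 = $3,774.47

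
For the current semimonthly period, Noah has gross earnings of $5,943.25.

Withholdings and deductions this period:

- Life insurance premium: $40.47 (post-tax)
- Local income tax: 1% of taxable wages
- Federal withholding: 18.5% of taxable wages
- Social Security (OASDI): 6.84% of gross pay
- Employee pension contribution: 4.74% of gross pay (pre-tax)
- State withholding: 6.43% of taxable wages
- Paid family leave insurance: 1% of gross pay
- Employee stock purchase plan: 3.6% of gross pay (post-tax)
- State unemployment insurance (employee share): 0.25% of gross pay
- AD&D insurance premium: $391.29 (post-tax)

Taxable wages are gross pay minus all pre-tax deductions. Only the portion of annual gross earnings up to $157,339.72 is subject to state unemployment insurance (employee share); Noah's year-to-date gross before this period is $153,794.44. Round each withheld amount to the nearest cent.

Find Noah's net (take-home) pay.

$3,072.97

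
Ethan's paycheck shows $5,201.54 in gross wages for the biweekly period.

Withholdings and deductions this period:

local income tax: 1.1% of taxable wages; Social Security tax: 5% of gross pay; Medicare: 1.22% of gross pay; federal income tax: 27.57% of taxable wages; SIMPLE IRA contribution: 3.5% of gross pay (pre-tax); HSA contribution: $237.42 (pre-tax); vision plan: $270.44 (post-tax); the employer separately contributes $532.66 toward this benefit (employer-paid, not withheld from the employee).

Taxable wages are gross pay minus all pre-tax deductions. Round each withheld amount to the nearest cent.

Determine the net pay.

$2,817.07

HSA contribution: $237.42
SIMPLE IRA contribution: $5,201.54 × 0.035 = $182.05
Pre-tax total = $237.42 + $182.05 = $419.47
Taxable wages = $5,201.54 − $419.47 = $4,782.07
Federal income tax: $4,782.07 × 0.2757 = $1,318.42
Local income tax: $4,782.07 × 0.011 = $52.60
Social Security tax: $5,201.54 × 0.05 = $260.08
Medicare: $5,201.54 × 0.0122 = $63.46
Vision plan: $270.44
(Employer's $532.66 toward vision plan is not withheld from the employee.)
Total deductions = $237.42 + $182.05 + $1,318.42 + $52.60 + $260.08 + $63.46 + $270.44 = $2,384.47
Net pay = $5,201.54 − $2,384.47 = $2,817.07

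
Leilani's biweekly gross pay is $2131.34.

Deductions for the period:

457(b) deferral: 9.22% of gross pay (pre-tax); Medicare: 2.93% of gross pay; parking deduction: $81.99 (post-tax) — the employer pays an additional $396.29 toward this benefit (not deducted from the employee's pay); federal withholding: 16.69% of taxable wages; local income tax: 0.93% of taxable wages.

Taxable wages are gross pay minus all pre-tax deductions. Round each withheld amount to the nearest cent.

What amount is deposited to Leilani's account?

$1449.48

457(b) deferral: $2131.34 × 0.0922 = $196.51
Taxable wages = $2131.34 − $196.51 = $1934.83
Federal withholding: $1934.83 × 0.1669 = $322.92
Local income tax: $1934.83 × 0.0093 = $17.99
Medicare: $2131.34 × 0.0293 = $62.45
Parking deduction: $81.99
(Employer's $396.29 toward parking deduction is not withheld from the employee.)
Total deductions = $196.51 + $322.92 + $17.99 + $62.45 + $81.99 = $681.86
Net pay = $2131.34 − $681.86 = $1449.48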